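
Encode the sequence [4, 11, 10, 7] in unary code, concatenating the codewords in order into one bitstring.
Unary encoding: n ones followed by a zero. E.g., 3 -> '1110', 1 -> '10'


Encode each number as n ones followed by a terminating 0:
  4 -> 11110 (5 bits)
  11 -> 111111111110 (12 bits)
  10 -> 11111111110 (11 bits)
  7 -> 11111110 (8 bits)
Total length = 5 + 12 + 11 + 8 = 36 bits.

Unary([4, 11, 10, 7]) = 111101111111111101111111111011111110 (36 bits)


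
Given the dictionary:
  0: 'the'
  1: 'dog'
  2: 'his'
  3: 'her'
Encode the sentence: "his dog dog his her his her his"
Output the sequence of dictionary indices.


Look up each word in the dictionary:
  'his' -> 2
  'dog' -> 1
  'dog' -> 1
  'his' -> 2
  'her' -> 3
  'his' -> 2
  'her' -> 3
  'his' -> 2

Encoded: [2, 1, 1, 2, 3, 2, 3, 2]


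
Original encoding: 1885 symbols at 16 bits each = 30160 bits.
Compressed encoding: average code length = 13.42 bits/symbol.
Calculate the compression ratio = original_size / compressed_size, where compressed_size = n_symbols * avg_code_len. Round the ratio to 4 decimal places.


original_size = n_symbols * orig_bits = 1885 * 16 = 30160 bits
compressed_size = n_symbols * avg_code_len = 1885 * 13.42 = 25296.7 bits
ratio = original_size / compressed_size = 30160 / 25296.7 = 1.1923

Compression ratio = 1.1923


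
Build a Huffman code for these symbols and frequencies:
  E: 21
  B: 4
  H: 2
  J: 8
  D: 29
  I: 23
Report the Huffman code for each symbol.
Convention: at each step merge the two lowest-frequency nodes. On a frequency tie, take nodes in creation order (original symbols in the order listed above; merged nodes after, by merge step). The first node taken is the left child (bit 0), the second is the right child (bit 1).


Huffman tree construction:
Step 1: Merge H(2) + B(4) = 6
Step 2: Merge (H+B)(6) + J(8) = 14
Step 3: Merge ((H+B)+J)(14) + E(21) = 35
Step 4: Merge I(23) + D(29) = 52
Step 5: Merge (((H+B)+J)+E)(35) + (I+D)(52) = 87
Read each symbol's code off the tree from the root (left child = 0, right child = 1).

Codes:
  E: 01 (length 2)
  B: 0001 (length 4)
  H: 0000 (length 4)
  J: 001 (length 3)
  D: 11 (length 2)
  I: 10 (length 2)
Average code length: 194/87 = 2.2299 bits/symbol


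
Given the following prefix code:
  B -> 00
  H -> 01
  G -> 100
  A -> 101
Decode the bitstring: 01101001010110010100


Decoding step by step:
Bits 01 -> H
Bits 101 -> A
Bits 00 -> B
Bits 101 -> A
Bits 01 -> H
Bits 100 -> G
Bits 101 -> A
Bits 00 -> B


Decoded message: HABAHGAB


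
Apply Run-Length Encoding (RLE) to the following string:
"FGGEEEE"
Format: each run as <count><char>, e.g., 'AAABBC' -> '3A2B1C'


Scanning runs left to right:
  i=0: run of 'F' x 1 -> '1F'
  i=1: run of 'G' x 2 -> '2G'
  i=3: run of 'E' x 4 -> '4E'

RLE = 1F2G4E


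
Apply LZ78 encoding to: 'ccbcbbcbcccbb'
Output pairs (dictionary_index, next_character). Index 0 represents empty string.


LZ78 encoding steps:
Dictionary: {0: ''}
Step 1: w='' (idx 0), next='c' -> output (0, 'c'), add 'c' as idx 1
Step 2: w='c' (idx 1), next='b' -> output (1, 'b'), add 'cb' as idx 2
Step 3: w='cb' (idx 2), next='b' -> output (2, 'b'), add 'cbb' as idx 3
Step 4: w='cb' (idx 2), next='c' -> output (2, 'c'), add 'cbc' as idx 4
Step 5: w='c' (idx 1), next='c' -> output (1, 'c'), add 'cc' as idx 5
Step 6: w='' (idx 0), next='b' -> output (0, 'b'), add 'b' as idx 6
Step 7: w='b' (idx 6), end of input -> output (6, '')


Encoded: [(0, 'c'), (1, 'b'), (2, 'b'), (2, 'c'), (1, 'c'), (0, 'b'), (6, '')]


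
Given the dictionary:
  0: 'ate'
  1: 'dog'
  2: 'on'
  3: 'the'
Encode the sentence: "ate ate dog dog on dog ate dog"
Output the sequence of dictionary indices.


Look up each word in the dictionary:
  'ate' -> 0
  'ate' -> 0
  'dog' -> 1
  'dog' -> 1
  'on' -> 2
  'dog' -> 1
  'ate' -> 0
  'dog' -> 1

Encoded: [0, 0, 1, 1, 2, 1, 0, 1]


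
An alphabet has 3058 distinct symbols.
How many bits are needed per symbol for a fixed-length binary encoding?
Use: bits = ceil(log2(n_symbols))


log2(3058) = 11.5784
Bracket: 2^11 = 2048 < 3058 <= 2^12 = 4096
So ceil(log2(3058)) = 12

bits = ceil(log2(3058)) = ceil(11.5784) = 12 bits


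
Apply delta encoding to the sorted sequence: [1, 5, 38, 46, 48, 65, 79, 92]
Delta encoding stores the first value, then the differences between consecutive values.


First value: 1
Deltas:
  5 - 1 = 4
  38 - 5 = 33
  46 - 38 = 8
  48 - 46 = 2
  65 - 48 = 17
  79 - 65 = 14
  92 - 79 = 13


Delta encoded: [1, 4, 33, 8, 2, 17, 14, 13]


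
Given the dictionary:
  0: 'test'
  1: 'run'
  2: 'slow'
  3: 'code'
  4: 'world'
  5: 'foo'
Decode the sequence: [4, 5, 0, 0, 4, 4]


Look up each index in the dictionary:
  4 -> 'world'
  5 -> 'foo'
  0 -> 'test'
  0 -> 'test'
  4 -> 'world'
  4 -> 'world'

Decoded: "world foo test test world world"


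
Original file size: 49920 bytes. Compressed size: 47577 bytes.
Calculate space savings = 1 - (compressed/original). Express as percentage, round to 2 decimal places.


ratio = compressed/original = 47577/49920 = 0.953065
savings = 1 - ratio = 1 - 0.953065 = 0.046935
as a percentage: 0.046935 * 100 = 4.69%

Space savings = 1 - 47577/49920 = 4.69%


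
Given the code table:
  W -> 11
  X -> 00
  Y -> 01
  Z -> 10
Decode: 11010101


Decoding:
11 -> W
01 -> Y
01 -> Y
01 -> Y


Result: WYYY


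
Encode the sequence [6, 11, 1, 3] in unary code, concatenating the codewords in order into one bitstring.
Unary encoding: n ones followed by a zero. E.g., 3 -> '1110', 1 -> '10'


Encode each number as n ones followed by a terminating 0:
  6 -> 1111110 (7 bits)
  11 -> 111111111110 (12 bits)
  1 -> 10 (2 bits)
  3 -> 1110 (4 bits)
Total length = 7 + 12 + 2 + 4 = 25 bits.

Unary([6, 11, 1, 3]) = 1111110111111111110101110 (25 bits)


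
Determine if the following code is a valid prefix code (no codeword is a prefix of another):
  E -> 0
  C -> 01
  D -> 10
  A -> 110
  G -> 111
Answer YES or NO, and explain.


Checking each pair (does one codeword prefix another?):
  E='0' vs C='01': prefix -- VIOLATION

NO -- this is NOT a valid prefix code. E (0) is a prefix of C (01).


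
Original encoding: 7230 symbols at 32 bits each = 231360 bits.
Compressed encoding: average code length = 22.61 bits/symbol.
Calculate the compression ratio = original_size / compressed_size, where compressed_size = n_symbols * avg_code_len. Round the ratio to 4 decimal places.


original_size = n_symbols * orig_bits = 7230 * 32 = 231360 bits
compressed_size = n_symbols * avg_code_len = 7230 * 22.61 = 163470.3 bits
ratio = original_size / compressed_size = 231360 / 163470.3 = 1.4153

Compression ratio = 1.4153


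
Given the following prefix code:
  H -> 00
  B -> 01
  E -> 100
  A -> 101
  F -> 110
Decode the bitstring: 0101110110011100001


Decoding step by step:
Bits 01 -> B
Bits 01 -> B
Bits 110 -> F
Bits 110 -> F
Bits 01 -> B
Bits 110 -> F
Bits 00 -> H
Bits 01 -> B


Decoded message: BBFFBFHB


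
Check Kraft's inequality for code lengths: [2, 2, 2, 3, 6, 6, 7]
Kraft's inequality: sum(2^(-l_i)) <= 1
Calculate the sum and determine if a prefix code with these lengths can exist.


Sum = 2^(-2) + 2^(-2) + 2^(-2) + 2^(-3) + 2^(-6) + 2^(-6) + 2^(-7)
    = 0.25 + 0.25 + 0.25 + 0.125 + 0.015625 + 0.015625 + 0.0078125
    = 117/128 = 0.9140625
Since 0.9140625 <= 1, Kraft's inequality IS satisfied.
A prefix code with these lengths CAN exist.

Kraft sum = 0.9140625. Satisfied.


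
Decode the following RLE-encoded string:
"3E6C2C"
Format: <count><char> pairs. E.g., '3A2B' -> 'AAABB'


Expanding each <count><char> pair:
  3E -> 'EEE'
  6C -> 'CCCCCC'
  2C -> 'CC'

Decoded = EEECCCCCCCC


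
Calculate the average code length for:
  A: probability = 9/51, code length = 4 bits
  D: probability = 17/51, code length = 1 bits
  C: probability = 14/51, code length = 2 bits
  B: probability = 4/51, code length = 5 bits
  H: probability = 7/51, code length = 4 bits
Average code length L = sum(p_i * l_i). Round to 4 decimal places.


Weighted contributions p_i * l_i:
  A: (9/51) * 4 = 36/51
  D: (17/51) * 1 = 17/51
  C: (14/51) * 2 = 28/51
  B: (4/51) * 5 = 20/51
  H: (7/51) * 4 = 28/51
Sum = (36 + 17 + 28 + 20 + 28)/51 = 129/51

L = 129/51 = 2.5294 bits/symbol


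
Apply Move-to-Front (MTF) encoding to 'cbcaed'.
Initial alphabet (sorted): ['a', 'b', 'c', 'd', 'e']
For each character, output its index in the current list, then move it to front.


MTF encoding:
'c': index 2 in ['a', 'b', 'c', 'd', 'e'] -> ['c', 'a', 'b', 'd', 'e']
'b': index 2 in ['c', 'a', 'b', 'd', 'e'] -> ['b', 'c', 'a', 'd', 'e']
'c': index 1 in ['b', 'c', 'a', 'd', 'e'] -> ['c', 'b', 'a', 'd', 'e']
'a': index 2 in ['c', 'b', 'a', 'd', 'e'] -> ['a', 'c', 'b', 'd', 'e']
'e': index 4 in ['a', 'c', 'b', 'd', 'e'] -> ['e', 'a', 'c', 'b', 'd']
'd': index 4 in ['e', 'a', 'c', 'b', 'd'] -> ['d', 'e', 'a', 'c', 'b']


Output: [2, 2, 1, 2, 4, 4]


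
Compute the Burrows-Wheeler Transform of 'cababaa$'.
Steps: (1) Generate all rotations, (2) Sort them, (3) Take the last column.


Rotations (sorted):
  0: $cababaa -> last char: a
  1: a$cababa -> last char: a
  2: aa$cabab -> last char: b
  3: abaa$cab -> last char: b
  4: ababaa$c -> last char: c
  5: baa$caba -> last char: a
  6: babaa$ca -> last char: a
  7: cababaa$ -> last char: $


BWT = aabbcaa$


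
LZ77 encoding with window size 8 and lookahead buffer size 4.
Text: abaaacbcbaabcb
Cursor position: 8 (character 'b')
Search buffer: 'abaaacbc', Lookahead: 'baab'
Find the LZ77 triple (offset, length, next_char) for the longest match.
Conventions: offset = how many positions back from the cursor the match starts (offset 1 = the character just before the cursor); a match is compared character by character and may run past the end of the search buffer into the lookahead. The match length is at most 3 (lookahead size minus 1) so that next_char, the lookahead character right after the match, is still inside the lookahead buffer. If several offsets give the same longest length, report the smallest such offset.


Try each offset into the search buffer:
  offset=1 (pos 7, char 'c'): match length 0
  offset=2 (pos 6, char 'b'): match length 1
  offset=3 (pos 5, char 'c'): match length 0
  offset=4 (pos 4, char 'a'): match length 0
  offset=5 (pos 3, char 'a'): match length 0
  offset=6 (pos 2, char 'a'): match length 0
  offset=7 (pos 1, char 'b'): match length 3
  offset=8 (pos 0, char 'a'): match length 0
Longest match has length 3 at offset 7.
next_char = character at position 8 + 3 = 11 -> 'b'

Best match: offset=7, length=3 (matching 'baa' starting at position 1)
LZ77 triple: (7, 3, 'b')


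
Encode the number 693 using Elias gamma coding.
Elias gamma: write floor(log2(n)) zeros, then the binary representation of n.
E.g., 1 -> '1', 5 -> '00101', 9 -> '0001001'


num_bits = floor(log2(693)) + 1 = 10
leading_zeros = num_bits - 1 = 9
binary(693) = 1010110101

Elias gamma(693) = '000000000' + '1010110101' = 0000000001010110101 (19 bits)


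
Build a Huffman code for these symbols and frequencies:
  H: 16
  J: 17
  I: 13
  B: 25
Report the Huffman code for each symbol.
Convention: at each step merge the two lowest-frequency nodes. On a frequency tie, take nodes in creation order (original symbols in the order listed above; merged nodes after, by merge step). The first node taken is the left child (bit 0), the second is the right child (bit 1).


Huffman tree construction:
Step 1: Merge I(13) + H(16) = 29
Step 2: Merge J(17) + B(25) = 42
Step 3: Merge (I+H)(29) + (J+B)(42) = 71
Read each symbol's code off the tree from the root (left child = 0, right child = 1).

Codes:
  H: 01 (length 2)
  J: 10 (length 2)
  I: 00 (length 2)
  B: 11 (length 2)
Average code length: 142/71 = 2.0000 bits/symbol


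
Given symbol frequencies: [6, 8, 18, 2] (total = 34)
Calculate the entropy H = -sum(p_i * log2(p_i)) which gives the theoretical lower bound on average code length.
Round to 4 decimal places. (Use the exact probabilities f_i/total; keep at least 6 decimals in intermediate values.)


Per-symbol terms -p_i * log2(p_i) with p_i = f_i/34:
  p = 6/34 = 0.176471: log2(p) = -2.502500, -p*log2(p) = 0.441618
  p = 8/34 = 0.235294: log2(p) = -2.087463, -p*log2(p) = 0.491168
  p = 18/34 = 0.529412: log2(p) = -0.917538, -p*log2(p) = 0.485755
  p = 2/34 = 0.058824: log2(p) = -4.087463, -p*log2(p) = 0.240439
H = 0.441618 + 0.491168 + 0.485755 + 0.240439 = 1.658980

H = 1.659 bits/symbol


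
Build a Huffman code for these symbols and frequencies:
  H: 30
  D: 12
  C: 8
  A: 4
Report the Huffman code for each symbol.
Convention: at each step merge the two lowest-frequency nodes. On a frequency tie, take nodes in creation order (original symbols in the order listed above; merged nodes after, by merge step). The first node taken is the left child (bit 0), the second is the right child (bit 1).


Huffman tree construction:
Step 1: Merge A(4) + C(8) = 12
Step 2: Merge D(12) + (A+C)(12) = 24
Step 3: Merge (D+(A+C))(24) + H(30) = 54
Read each symbol's code off the tree from the root (left child = 0, right child = 1).

Codes:
  H: 1 (length 1)
  D: 00 (length 2)
  C: 011 (length 3)
  A: 010 (length 3)
Average code length: 90/54 = 1.6667 bits/symbol


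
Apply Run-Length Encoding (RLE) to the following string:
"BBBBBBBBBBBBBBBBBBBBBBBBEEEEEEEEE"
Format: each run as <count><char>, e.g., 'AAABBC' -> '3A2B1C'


Scanning runs left to right:
  i=0: run of 'B' x 24 -> '24B'
  i=24: run of 'E' x 9 -> '9E'

RLE = 24B9E


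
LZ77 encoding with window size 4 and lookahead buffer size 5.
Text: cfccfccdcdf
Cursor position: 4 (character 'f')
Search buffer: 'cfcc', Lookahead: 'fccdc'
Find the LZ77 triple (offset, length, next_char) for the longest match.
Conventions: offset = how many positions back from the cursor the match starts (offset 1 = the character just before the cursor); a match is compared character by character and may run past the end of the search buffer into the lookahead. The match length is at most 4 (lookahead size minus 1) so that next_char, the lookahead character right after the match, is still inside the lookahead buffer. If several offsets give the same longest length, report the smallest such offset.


Try each offset into the search buffer:
  offset=1 (pos 3, char 'c'): match length 0
  offset=2 (pos 2, char 'c'): match length 0
  offset=3 (pos 1, char 'f'): match length 3
  offset=4 (pos 0, char 'c'): match length 0
Longest match has length 3 at offset 3.
next_char = character at position 4 + 3 = 7 -> 'd'

Best match: offset=3, length=3 (matching 'fcc' starting at position 1)
LZ77 triple: (3, 3, 'd')


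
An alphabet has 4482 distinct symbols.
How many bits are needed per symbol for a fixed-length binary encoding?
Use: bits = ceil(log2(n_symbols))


log2(4482) = 12.1299
Bracket: 2^12 = 4096 < 4482 <= 2^13 = 8192
So ceil(log2(4482)) = 13

bits = ceil(log2(4482)) = ceil(12.1299) = 13 bits


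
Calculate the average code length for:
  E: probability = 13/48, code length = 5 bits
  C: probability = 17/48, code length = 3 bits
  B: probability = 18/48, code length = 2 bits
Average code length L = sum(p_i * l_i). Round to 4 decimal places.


Weighted contributions p_i * l_i:
  E: (13/48) * 5 = 65/48
  C: (17/48) * 3 = 51/48
  B: (18/48) * 2 = 36/48
Sum = (65 + 51 + 36)/48 = 152/48

L = 152/48 = 3.1667 bits/symbol


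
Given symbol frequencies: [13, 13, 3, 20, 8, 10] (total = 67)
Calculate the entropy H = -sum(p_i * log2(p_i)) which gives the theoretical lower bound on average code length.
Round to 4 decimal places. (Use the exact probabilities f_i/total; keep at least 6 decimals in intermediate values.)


Per-symbol terms -p_i * log2(p_i) with p_i = f_i/67:
  p = 13/67 = 0.194030: log2(p) = -2.365649, -p*log2(p) = 0.459007
  p = 13/67 = 0.194030: log2(p) = -2.365649, -p*log2(p) = 0.459007
  p = 3/67 = 0.044776: log2(p) = -4.481127, -p*log2(p) = 0.200647
  p = 20/67 = 0.298507: log2(p) = -1.744161, -p*log2(p) = 0.520645
  p = 8/67 = 0.119403: log2(p) = -3.066089, -p*log2(p) = 0.366100
  p = 10/67 = 0.149254: log2(p) = -2.744161, -p*log2(p) = 0.409576
H = 0.459007 + 0.459007 + 0.200647 + 0.520645 + 0.366100 + 0.409576 = 2.414982

H = 2.415 bits/symbol


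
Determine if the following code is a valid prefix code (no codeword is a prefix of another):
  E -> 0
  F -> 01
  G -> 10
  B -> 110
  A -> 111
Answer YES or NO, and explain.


Checking each pair (does one codeword prefix another?):
  E='0' vs F='01': prefix -- VIOLATION

NO -- this is NOT a valid prefix code. E (0) is a prefix of F (01).


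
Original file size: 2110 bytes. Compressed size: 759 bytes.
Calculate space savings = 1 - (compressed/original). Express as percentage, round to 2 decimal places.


ratio = compressed/original = 759/2110 = 0.359716
savings = 1 - ratio = 1 - 0.359716 = 0.640284
as a percentage: 0.640284 * 100 = 64.03%

Space savings = 1 - 759/2110 = 64.03%


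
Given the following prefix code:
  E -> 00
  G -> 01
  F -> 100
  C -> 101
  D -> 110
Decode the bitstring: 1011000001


Decoding step by step:
Bits 101 -> C
Bits 100 -> F
Bits 00 -> E
Bits 01 -> G


Decoded message: CFEG


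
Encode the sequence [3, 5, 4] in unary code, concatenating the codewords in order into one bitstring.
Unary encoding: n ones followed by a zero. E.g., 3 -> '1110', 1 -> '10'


Encode each number as n ones followed by a terminating 0:
  3 -> 1110 (4 bits)
  5 -> 111110 (6 bits)
  4 -> 11110 (5 bits)
Total length = 4 + 6 + 5 = 15 bits.

Unary([3, 5, 4]) = 111011111011110 (15 bits)


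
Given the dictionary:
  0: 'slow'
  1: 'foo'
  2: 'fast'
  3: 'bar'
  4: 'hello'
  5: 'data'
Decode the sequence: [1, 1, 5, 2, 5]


Look up each index in the dictionary:
  1 -> 'foo'
  1 -> 'foo'
  5 -> 'data'
  2 -> 'fast'
  5 -> 'data'

Decoded: "foo foo data fast data"


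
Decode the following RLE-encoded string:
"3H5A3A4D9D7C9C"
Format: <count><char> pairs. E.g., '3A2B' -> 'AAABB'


Expanding each <count><char> pair:
  3H -> 'HHH'
  5A -> 'AAAAA'
  3A -> 'AAA'
  4D -> 'DDDD'
  9D -> 'DDDDDDDDD'
  7C -> 'CCCCCCC'
  9C -> 'CCCCCCCCC'

Decoded = HHHAAAAAAAADDDDDDDDDDDDDCCCCCCCCCCCCCCCC


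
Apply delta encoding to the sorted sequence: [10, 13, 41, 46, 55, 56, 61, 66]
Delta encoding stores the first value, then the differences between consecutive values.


First value: 10
Deltas:
  13 - 10 = 3
  41 - 13 = 28
  46 - 41 = 5
  55 - 46 = 9
  56 - 55 = 1
  61 - 56 = 5
  66 - 61 = 5


Delta encoded: [10, 3, 28, 5, 9, 1, 5, 5]


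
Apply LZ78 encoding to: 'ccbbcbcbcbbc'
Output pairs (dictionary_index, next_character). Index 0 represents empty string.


LZ78 encoding steps:
Dictionary: {0: ''}
Step 1: w='' (idx 0), next='c' -> output (0, 'c'), add 'c' as idx 1
Step 2: w='c' (idx 1), next='b' -> output (1, 'b'), add 'cb' as idx 2
Step 3: w='' (idx 0), next='b' -> output (0, 'b'), add 'b' as idx 3
Step 4: w='cb' (idx 2), next='c' -> output (2, 'c'), add 'cbc' as idx 4
Step 5: w='b' (idx 3), next='c' -> output (3, 'c'), add 'bc' as idx 5
Step 6: w='b' (idx 3), next='b' -> output (3, 'b'), add 'bb' as idx 6
Step 7: w='c' (idx 1), end of input -> output (1, '')


Encoded: [(0, 'c'), (1, 'b'), (0, 'b'), (2, 'c'), (3, 'c'), (3, 'b'), (1, '')]


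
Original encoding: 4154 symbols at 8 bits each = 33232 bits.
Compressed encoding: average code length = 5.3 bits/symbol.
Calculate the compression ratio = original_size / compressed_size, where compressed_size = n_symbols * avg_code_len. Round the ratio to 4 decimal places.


original_size = n_symbols * orig_bits = 4154 * 8 = 33232 bits
compressed_size = n_symbols * avg_code_len = 4154 * 5.3 = 22016.2 bits
ratio = original_size / compressed_size = 33232 / 22016.2 = 1.5094

Compression ratio = 1.5094


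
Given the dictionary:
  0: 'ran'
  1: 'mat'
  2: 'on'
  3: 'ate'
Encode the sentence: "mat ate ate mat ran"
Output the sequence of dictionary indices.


Look up each word in the dictionary:
  'mat' -> 1
  'ate' -> 3
  'ate' -> 3
  'mat' -> 1
  'ran' -> 0

Encoded: [1, 3, 3, 1, 0]


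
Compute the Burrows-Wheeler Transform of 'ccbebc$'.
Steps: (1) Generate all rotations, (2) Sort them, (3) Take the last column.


Rotations (sorted):
  0: $ccbebc -> last char: c
  1: bc$ccbe -> last char: e
  2: bebc$cc -> last char: c
  3: c$ccbeb -> last char: b
  4: cbebc$c -> last char: c
  5: ccbebc$ -> last char: $
  6: ebc$ccb -> last char: b


BWT = cecbc$b


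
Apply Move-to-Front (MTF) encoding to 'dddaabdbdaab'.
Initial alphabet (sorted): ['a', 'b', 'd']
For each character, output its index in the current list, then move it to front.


MTF encoding:
'd': index 2 in ['a', 'b', 'd'] -> ['d', 'a', 'b']
'd': index 0 in ['d', 'a', 'b'] -> ['d', 'a', 'b']
'd': index 0 in ['d', 'a', 'b'] -> ['d', 'a', 'b']
'a': index 1 in ['d', 'a', 'b'] -> ['a', 'd', 'b']
'a': index 0 in ['a', 'd', 'b'] -> ['a', 'd', 'b']
'b': index 2 in ['a', 'd', 'b'] -> ['b', 'a', 'd']
'd': index 2 in ['b', 'a', 'd'] -> ['d', 'b', 'a']
'b': index 1 in ['d', 'b', 'a'] -> ['b', 'd', 'a']
'd': index 1 in ['b', 'd', 'a'] -> ['d', 'b', 'a']
'a': index 2 in ['d', 'b', 'a'] -> ['a', 'd', 'b']
'a': index 0 in ['a', 'd', 'b'] -> ['a', 'd', 'b']
'b': index 2 in ['a', 'd', 'b'] -> ['b', 'a', 'd']


Output: [2, 0, 0, 1, 0, 2, 2, 1, 1, 2, 0, 2]


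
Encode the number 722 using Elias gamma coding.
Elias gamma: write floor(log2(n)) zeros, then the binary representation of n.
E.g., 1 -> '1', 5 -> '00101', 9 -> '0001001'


num_bits = floor(log2(722)) + 1 = 10
leading_zeros = num_bits - 1 = 9
binary(722) = 1011010010

Elias gamma(722) = '000000000' + '1011010010' = 0000000001011010010 (19 bits)


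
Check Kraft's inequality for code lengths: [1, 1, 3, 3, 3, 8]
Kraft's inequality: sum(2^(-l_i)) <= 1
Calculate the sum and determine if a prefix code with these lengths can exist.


Sum = 2^(-1) + 2^(-1) + 2^(-3) + 2^(-3) + 2^(-3) + 2^(-8)
    = 0.5 + 0.5 + 0.125 + 0.125 + 0.125 + 0.00390625
    = 353/256 = 1.37890625
Since 1.37890625 > 1, Kraft's inequality is NOT satisfied.
A prefix code with these lengths CANNOT exist.

Kraft sum = 1.37890625. Not satisfied.


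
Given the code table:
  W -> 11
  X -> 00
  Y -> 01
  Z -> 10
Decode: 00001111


Decoding:
00 -> X
00 -> X
11 -> W
11 -> W


Result: XXWW


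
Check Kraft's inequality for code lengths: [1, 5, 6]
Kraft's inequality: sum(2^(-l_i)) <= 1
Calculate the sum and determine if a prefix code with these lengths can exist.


Sum = 2^(-1) + 2^(-5) + 2^(-6)
    = 0.5 + 0.03125 + 0.015625
    = 35/64 = 0.546875
Since 0.546875 <= 1, Kraft's inequality IS satisfied.
A prefix code with these lengths CAN exist.

Kraft sum = 0.546875. Satisfied.


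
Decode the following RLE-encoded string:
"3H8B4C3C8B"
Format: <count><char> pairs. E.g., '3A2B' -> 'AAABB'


Expanding each <count><char> pair:
  3H -> 'HHH'
  8B -> 'BBBBBBBB'
  4C -> 'CCCC'
  3C -> 'CCC'
  8B -> 'BBBBBBBB'

Decoded = HHHBBBBBBBBCCCCCCCBBBBBBBB


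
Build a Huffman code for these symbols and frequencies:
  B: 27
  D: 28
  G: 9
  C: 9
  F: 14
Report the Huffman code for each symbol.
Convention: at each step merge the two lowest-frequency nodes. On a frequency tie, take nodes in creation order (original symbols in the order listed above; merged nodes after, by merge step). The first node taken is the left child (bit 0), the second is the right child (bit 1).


Huffman tree construction:
Step 1: Merge G(9) + C(9) = 18
Step 2: Merge F(14) + (G+C)(18) = 32
Step 3: Merge B(27) + D(28) = 55
Step 4: Merge (F+(G+C))(32) + (B+D)(55) = 87
Read each symbol's code off the tree from the root (left child = 0, right child = 1).

Codes:
  B: 10 (length 2)
  D: 11 (length 2)
  G: 010 (length 3)
  C: 011 (length 3)
  F: 00 (length 2)
Average code length: 192/87 = 2.2069 bits/symbol


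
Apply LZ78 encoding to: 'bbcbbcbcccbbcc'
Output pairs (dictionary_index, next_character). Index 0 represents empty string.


LZ78 encoding steps:
Dictionary: {0: ''}
Step 1: w='' (idx 0), next='b' -> output (0, 'b'), add 'b' as idx 1
Step 2: w='b' (idx 1), next='c' -> output (1, 'c'), add 'bc' as idx 2
Step 3: w='b' (idx 1), next='b' -> output (1, 'b'), add 'bb' as idx 3
Step 4: w='' (idx 0), next='c' -> output (0, 'c'), add 'c' as idx 4
Step 5: w='bc' (idx 2), next='c' -> output (2, 'c'), add 'bcc' as idx 5
Step 6: w='c' (idx 4), next='b' -> output (4, 'b'), add 'cb' as idx 6
Step 7: w='bcc' (idx 5), end of input -> output (5, '')


Encoded: [(0, 'b'), (1, 'c'), (1, 'b'), (0, 'c'), (2, 'c'), (4, 'b'), (5, '')]


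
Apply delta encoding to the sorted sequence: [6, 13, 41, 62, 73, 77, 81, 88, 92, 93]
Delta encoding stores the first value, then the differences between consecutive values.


First value: 6
Deltas:
  13 - 6 = 7
  41 - 13 = 28
  62 - 41 = 21
  73 - 62 = 11
  77 - 73 = 4
  81 - 77 = 4
  88 - 81 = 7
  92 - 88 = 4
  93 - 92 = 1


Delta encoded: [6, 7, 28, 21, 11, 4, 4, 7, 4, 1]


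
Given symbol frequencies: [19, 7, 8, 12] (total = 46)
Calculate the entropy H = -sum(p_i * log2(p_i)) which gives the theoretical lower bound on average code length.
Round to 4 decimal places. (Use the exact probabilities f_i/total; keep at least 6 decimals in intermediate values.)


Per-symbol terms -p_i * log2(p_i) with p_i = f_i/46:
  p = 19/46 = 0.413043: log2(p) = -1.275634, -p*log2(p) = 0.526892
  p = 7/46 = 0.152174: log2(p) = -2.716207, -p*log2(p) = 0.413336
  p = 8/46 = 0.173913: log2(p) = -2.523562, -p*log2(p) = 0.438880
  p = 12/46 = 0.260870: log2(p) = -1.938599, -p*log2(p) = 0.505722
H = 0.526892 + 0.413336 + 0.438880 + 0.505722 = 1.884830

H = 1.8848 bits/symbol


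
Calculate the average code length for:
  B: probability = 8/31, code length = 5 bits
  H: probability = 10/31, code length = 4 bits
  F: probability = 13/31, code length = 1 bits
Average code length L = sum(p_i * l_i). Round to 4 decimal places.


Weighted contributions p_i * l_i:
  B: (8/31) * 5 = 40/31
  H: (10/31) * 4 = 40/31
  F: (13/31) * 1 = 13/31
Sum = (40 + 40 + 13)/31 = 93/31

L = 93/31 = 3.0000 bits/symbol


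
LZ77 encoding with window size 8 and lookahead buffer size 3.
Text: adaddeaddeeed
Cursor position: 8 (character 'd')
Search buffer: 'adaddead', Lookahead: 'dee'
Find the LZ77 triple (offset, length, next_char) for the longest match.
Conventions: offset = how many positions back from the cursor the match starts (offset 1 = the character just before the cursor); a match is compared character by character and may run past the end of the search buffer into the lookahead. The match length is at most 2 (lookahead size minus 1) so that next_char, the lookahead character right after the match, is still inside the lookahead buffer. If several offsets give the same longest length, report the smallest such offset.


Try each offset into the search buffer:
  offset=1 (pos 7, char 'd'): match length 1
  offset=2 (pos 6, char 'a'): match length 0
  offset=3 (pos 5, char 'e'): match length 0
  offset=4 (pos 4, char 'd'): match length 2
  offset=5 (pos 3, char 'd'): match length 1
  offset=6 (pos 2, char 'a'): match length 0
  offset=7 (pos 1, char 'd'): match length 1
  offset=8 (pos 0, char 'a'): match length 0
Longest match has length 2 at offset 4.
next_char = character at position 8 + 2 = 10 -> 'e'

Best match: offset=4, length=2 (matching 'de' starting at position 4)
LZ77 triple: (4, 2, 'e')


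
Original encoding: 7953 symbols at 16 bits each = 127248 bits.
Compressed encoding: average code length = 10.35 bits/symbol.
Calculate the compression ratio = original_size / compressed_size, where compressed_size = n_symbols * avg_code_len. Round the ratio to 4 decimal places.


original_size = n_symbols * orig_bits = 7953 * 16 = 127248 bits
compressed_size = n_symbols * avg_code_len = 7953 * 10.35 = 82313.55 bits
ratio = original_size / compressed_size = 127248 / 82313.55 = 1.5459

Compression ratio = 1.5459


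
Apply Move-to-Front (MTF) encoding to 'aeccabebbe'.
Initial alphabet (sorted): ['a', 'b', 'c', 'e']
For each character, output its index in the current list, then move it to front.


MTF encoding:
'a': index 0 in ['a', 'b', 'c', 'e'] -> ['a', 'b', 'c', 'e']
'e': index 3 in ['a', 'b', 'c', 'e'] -> ['e', 'a', 'b', 'c']
'c': index 3 in ['e', 'a', 'b', 'c'] -> ['c', 'e', 'a', 'b']
'c': index 0 in ['c', 'e', 'a', 'b'] -> ['c', 'e', 'a', 'b']
'a': index 2 in ['c', 'e', 'a', 'b'] -> ['a', 'c', 'e', 'b']
'b': index 3 in ['a', 'c', 'e', 'b'] -> ['b', 'a', 'c', 'e']
'e': index 3 in ['b', 'a', 'c', 'e'] -> ['e', 'b', 'a', 'c']
'b': index 1 in ['e', 'b', 'a', 'c'] -> ['b', 'e', 'a', 'c']
'b': index 0 in ['b', 'e', 'a', 'c'] -> ['b', 'e', 'a', 'c']
'e': index 1 in ['b', 'e', 'a', 'c'] -> ['e', 'b', 'a', 'c']


Output: [0, 3, 3, 0, 2, 3, 3, 1, 0, 1]


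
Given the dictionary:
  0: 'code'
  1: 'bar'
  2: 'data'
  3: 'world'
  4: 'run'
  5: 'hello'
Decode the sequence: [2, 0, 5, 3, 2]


Look up each index in the dictionary:
  2 -> 'data'
  0 -> 'code'
  5 -> 'hello'
  3 -> 'world'
  2 -> 'data'

Decoded: "data code hello world data"


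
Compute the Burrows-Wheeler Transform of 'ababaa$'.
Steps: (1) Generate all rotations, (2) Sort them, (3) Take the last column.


Rotations (sorted):
  0: $ababaa -> last char: a
  1: a$ababa -> last char: a
  2: aa$abab -> last char: b
  3: abaa$ab -> last char: b
  4: ababaa$ -> last char: $
  5: baa$aba -> last char: a
  6: babaa$a -> last char: a


BWT = aabb$aa


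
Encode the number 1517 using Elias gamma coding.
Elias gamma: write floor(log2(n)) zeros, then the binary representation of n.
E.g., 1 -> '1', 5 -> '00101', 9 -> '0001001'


num_bits = floor(log2(1517)) + 1 = 11
leading_zeros = num_bits - 1 = 10
binary(1517) = 10111101101

Elias gamma(1517) = '0000000000' + '10111101101' = 000000000010111101101 (21 bits)


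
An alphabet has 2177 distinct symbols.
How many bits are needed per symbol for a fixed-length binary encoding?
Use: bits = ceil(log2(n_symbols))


log2(2177) = 11.0881
Bracket: 2^11 = 2048 < 2177 <= 2^12 = 4096
So ceil(log2(2177)) = 12

bits = ceil(log2(2177)) = ceil(11.0881) = 12 bits


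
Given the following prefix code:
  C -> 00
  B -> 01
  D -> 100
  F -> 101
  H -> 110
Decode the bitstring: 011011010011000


Decoding step by step:
Bits 01 -> B
Bits 101 -> F
Bits 101 -> F
Bits 00 -> C
Bits 110 -> H
Bits 00 -> C


Decoded message: BFFCHC


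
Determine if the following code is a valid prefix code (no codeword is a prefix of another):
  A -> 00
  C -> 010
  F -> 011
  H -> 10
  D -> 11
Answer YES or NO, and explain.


Checking each pair (does one codeword prefix another?):
  A='00' vs C='010': no prefix
  A='00' vs F='011': no prefix
  A='00' vs H='10': no prefix
  A='00' vs D='11': no prefix
  C='010' vs A='00': no prefix
  C='010' vs F='011': no prefix
  C='010' vs H='10': no prefix
  C='010' vs D='11': no prefix
  F='011' vs A='00': no prefix
  F='011' vs C='010': no prefix
  F='011' vs H='10': no prefix
  F='011' vs D='11': no prefix
  H='10' vs A='00': no prefix
  H='10' vs C='010': no prefix
  H='10' vs F='011': no prefix
  H='10' vs D='11': no prefix
  D='11' vs A='00': no prefix
  D='11' vs C='010': no prefix
  D='11' vs F='011': no prefix
  D='11' vs H='10': no prefix
No violation found over all pairs.

YES -- this is a valid prefix code. No codeword is a prefix of any other codeword.


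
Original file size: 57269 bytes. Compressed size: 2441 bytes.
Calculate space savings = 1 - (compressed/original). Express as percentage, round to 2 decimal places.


ratio = compressed/original = 2441/57269 = 0.042623
savings = 1 - ratio = 1 - 0.042623 = 0.957377
as a percentage: 0.957377 * 100 = 95.74%

Space savings = 1 - 2441/57269 = 95.74%


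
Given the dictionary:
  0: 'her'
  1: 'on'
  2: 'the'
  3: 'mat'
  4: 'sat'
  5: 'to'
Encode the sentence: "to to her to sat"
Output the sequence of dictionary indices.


Look up each word in the dictionary:
  'to' -> 5
  'to' -> 5
  'her' -> 0
  'to' -> 5
  'sat' -> 4

Encoded: [5, 5, 0, 5, 4]


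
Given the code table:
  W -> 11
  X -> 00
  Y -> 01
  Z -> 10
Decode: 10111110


Decoding:
10 -> Z
11 -> W
11 -> W
10 -> Z


Result: ZWWZ


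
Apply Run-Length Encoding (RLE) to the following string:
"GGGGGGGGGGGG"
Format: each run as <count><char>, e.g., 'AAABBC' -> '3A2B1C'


Scanning runs left to right:
  i=0: run of 'G' x 12 -> '12G'

RLE = 12G


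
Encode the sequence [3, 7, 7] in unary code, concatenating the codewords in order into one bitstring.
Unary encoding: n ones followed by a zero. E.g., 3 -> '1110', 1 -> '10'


Encode each number as n ones followed by a terminating 0:
  3 -> 1110 (4 bits)
  7 -> 11111110 (8 bits)
  7 -> 11111110 (8 bits)
Total length = 4 + 8 + 8 = 20 bits.

Unary([3, 7, 7]) = 11101111111011111110 (20 bits)


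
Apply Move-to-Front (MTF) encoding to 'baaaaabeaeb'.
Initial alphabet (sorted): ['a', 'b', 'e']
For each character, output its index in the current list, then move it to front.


MTF encoding:
'b': index 1 in ['a', 'b', 'e'] -> ['b', 'a', 'e']
'a': index 1 in ['b', 'a', 'e'] -> ['a', 'b', 'e']
'a': index 0 in ['a', 'b', 'e'] -> ['a', 'b', 'e']
'a': index 0 in ['a', 'b', 'e'] -> ['a', 'b', 'e']
'a': index 0 in ['a', 'b', 'e'] -> ['a', 'b', 'e']
'a': index 0 in ['a', 'b', 'e'] -> ['a', 'b', 'e']
'b': index 1 in ['a', 'b', 'e'] -> ['b', 'a', 'e']
'e': index 2 in ['b', 'a', 'e'] -> ['e', 'b', 'a']
'a': index 2 in ['e', 'b', 'a'] -> ['a', 'e', 'b']
'e': index 1 in ['a', 'e', 'b'] -> ['e', 'a', 'b']
'b': index 2 in ['e', 'a', 'b'] -> ['b', 'e', 'a']


Output: [1, 1, 0, 0, 0, 0, 1, 2, 2, 1, 2]


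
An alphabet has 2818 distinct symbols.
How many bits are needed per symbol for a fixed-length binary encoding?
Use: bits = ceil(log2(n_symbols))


log2(2818) = 11.4605
Bracket: 2^11 = 2048 < 2818 <= 2^12 = 4096
So ceil(log2(2818)) = 12

bits = ceil(log2(2818)) = ceil(11.4605) = 12 bits


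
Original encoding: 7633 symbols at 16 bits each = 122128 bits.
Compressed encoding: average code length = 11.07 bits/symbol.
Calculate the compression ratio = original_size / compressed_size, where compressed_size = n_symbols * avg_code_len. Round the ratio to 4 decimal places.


original_size = n_symbols * orig_bits = 7633 * 16 = 122128 bits
compressed_size = n_symbols * avg_code_len = 7633 * 11.07 = 84497.31 bits
ratio = original_size / compressed_size = 122128 / 84497.31 = 1.4453

Compression ratio = 1.4453


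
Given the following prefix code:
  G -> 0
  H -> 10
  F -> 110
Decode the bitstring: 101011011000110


Decoding step by step:
Bits 10 -> H
Bits 10 -> H
Bits 110 -> F
Bits 110 -> F
Bits 0 -> G
Bits 0 -> G
Bits 110 -> F


Decoded message: HHFFGGF


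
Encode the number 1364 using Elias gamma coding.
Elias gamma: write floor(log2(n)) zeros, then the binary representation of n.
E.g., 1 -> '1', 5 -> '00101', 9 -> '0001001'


num_bits = floor(log2(1364)) + 1 = 11
leading_zeros = num_bits - 1 = 10
binary(1364) = 10101010100

Elias gamma(1364) = '0000000000' + '10101010100' = 000000000010101010100 (21 bits)


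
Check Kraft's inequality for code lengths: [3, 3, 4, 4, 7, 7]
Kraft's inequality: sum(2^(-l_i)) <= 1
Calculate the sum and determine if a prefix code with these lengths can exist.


Sum = 2^(-3) + 2^(-3) + 2^(-4) + 2^(-4) + 2^(-7) + 2^(-7)
    = 0.125 + 0.125 + 0.0625 + 0.0625 + 0.0078125 + 0.0078125
    = 50/128 = 0.390625
Since 0.390625 <= 1, Kraft's inequality IS satisfied.
A prefix code with these lengths CAN exist.

Kraft sum = 0.390625. Satisfied.


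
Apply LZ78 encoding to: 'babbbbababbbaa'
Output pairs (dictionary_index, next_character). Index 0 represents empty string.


LZ78 encoding steps:
Dictionary: {0: ''}
Step 1: w='' (idx 0), next='b' -> output (0, 'b'), add 'b' as idx 1
Step 2: w='' (idx 0), next='a' -> output (0, 'a'), add 'a' as idx 2
Step 3: w='b' (idx 1), next='b' -> output (1, 'b'), add 'bb' as idx 3
Step 4: w='bb' (idx 3), next='a' -> output (3, 'a'), add 'bba' as idx 4
Step 5: w='b' (idx 1), next='a' -> output (1, 'a'), add 'ba' as idx 5
Step 6: w='bb' (idx 3), next='b' -> output (3, 'b'), add 'bbb' as idx 6
Step 7: w='a' (idx 2), next='a' -> output (2, 'a'), add 'aa' as idx 7


Encoded: [(0, 'b'), (0, 'a'), (1, 'b'), (3, 'a'), (1, 'a'), (3, 'b'), (2, 'a')]


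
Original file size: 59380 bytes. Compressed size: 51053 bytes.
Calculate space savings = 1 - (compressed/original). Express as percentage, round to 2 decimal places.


ratio = compressed/original = 51053/59380 = 0.859768
savings = 1 - ratio = 1 - 0.859768 = 0.140232
as a percentage: 0.140232 * 100 = 14.02%

Space savings = 1 - 51053/59380 = 14.02%


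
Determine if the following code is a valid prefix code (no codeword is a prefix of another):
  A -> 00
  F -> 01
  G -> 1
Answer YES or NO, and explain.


Checking each pair (does one codeword prefix another?):
  A='00' vs F='01': no prefix
  A='00' vs G='1': no prefix
  F='01' vs A='00': no prefix
  F='01' vs G='1': no prefix
  G='1' vs A='00': no prefix
  G='1' vs F='01': no prefix
No violation found over all pairs.

YES -- this is a valid prefix code. No codeword is a prefix of any other codeword.


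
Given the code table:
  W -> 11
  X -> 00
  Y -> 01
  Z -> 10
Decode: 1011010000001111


Decoding:
10 -> Z
11 -> W
01 -> Y
00 -> X
00 -> X
00 -> X
11 -> W
11 -> W


Result: ZWYXXXWW


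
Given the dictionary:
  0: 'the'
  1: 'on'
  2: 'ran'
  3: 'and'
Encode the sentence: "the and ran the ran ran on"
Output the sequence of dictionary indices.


Look up each word in the dictionary:
  'the' -> 0
  'and' -> 3
  'ran' -> 2
  'the' -> 0
  'ran' -> 2
  'ran' -> 2
  'on' -> 1

Encoded: [0, 3, 2, 0, 2, 2, 1]


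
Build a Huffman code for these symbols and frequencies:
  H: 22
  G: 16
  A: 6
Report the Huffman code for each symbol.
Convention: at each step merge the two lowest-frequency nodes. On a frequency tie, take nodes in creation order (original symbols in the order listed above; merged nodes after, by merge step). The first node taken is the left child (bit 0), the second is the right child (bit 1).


Huffman tree construction:
Step 1: Merge A(6) + G(16) = 22
Step 2: Merge H(22) + (A+G)(22) = 44
Read each symbol's code off the tree from the root (left child = 0, right child = 1).

Codes:
  H: 0 (length 1)
  G: 11 (length 2)
  A: 10 (length 2)
Average code length: 66/44 = 1.5000 bits/symbol


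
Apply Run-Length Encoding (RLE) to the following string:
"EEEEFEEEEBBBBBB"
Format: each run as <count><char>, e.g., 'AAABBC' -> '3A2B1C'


Scanning runs left to right:
  i=0: run of 'E' x 4 -> '4E'
  i=4: run of 'F' x 1 -> '1F'
  i=5: run of 'E' x 4 -> '4E'
  i=9: run of 'B' x 6 -> '6B'

RLE = 4E1F4E6B


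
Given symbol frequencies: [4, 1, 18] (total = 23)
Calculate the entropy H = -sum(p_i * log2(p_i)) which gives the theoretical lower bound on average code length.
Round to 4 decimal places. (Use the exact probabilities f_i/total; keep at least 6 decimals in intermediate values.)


Per-symbol terms -p_i * log2(p_i) with p_i = f_i/23:
  p = 4/23 = 0.173913: log2(p) = -2.523562, -p*log2(p) = 0.438880
  p = 1/23 = 0.043478: log2(p) = -4.523562, -p*log2(p) = 0.196677
  p = 18/23 = 0.782609: log2(p) = -0.353637, -p*log2(p) = 0.276759
H = 0.438880 + 0.196677 + 0.276759 = 0.912316

H = 0.9123 bits/symbol


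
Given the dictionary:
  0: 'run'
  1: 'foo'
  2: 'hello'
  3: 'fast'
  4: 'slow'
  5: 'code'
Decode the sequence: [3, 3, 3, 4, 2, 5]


Look up each index in the dictionary:
  3 -> 'fast'
  3 -> 'fast'
  3 -> 'fast'
  4 -> 'slow'
  2 -> 'hello'
  5 -> 'code'

Decoded: "fast fast fast slow hello code"


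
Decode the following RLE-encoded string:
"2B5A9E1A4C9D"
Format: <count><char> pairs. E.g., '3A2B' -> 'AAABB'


Expanding each <count><char> pair:
  2B -> 'BB'
  5A -> 'AAAAA'
  9E -> 'EEEEEEEEE'
  1A -> 'A'
  4C -> 'CCCC'
  9D -> 'DDDDDDDDD'

Decoded = BBAAAAAEEEEEEEEEACCCCDDDDDDDDD


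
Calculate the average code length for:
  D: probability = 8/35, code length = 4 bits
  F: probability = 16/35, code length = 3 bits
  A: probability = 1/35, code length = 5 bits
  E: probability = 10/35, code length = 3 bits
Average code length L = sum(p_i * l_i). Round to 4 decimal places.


Weighted contributions p_i * l_i:
  D: (8/35) * 4 = 32/35
  F: (16/35) * 3 = 48/35
  A: (1/35) * 5 = 5/35
  E: (10/35) * 3 = 30/35
Sum = (32 + 48 + 5 + 30)/35 = 115/35

L = 115/35 = 3.2857 bits/symbol
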